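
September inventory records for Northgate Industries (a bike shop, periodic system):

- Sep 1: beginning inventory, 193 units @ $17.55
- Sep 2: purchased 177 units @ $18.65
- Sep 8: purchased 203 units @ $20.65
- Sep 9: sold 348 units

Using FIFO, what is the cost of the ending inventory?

Sep 9, 348 sold [FIFO — oldest first]: 193 @ $17.55 + 155 @ $18.65 = $6,277.90
Ending inventory: 22 @ $18.65 + 203 @ $20.65 = $4,602.25

Ending inventory = $4,602.25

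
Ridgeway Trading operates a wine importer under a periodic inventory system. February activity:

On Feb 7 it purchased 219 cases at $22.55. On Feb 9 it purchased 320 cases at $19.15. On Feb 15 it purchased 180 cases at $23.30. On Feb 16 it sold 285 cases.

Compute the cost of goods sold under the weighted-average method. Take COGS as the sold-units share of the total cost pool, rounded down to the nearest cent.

Feb 16, sell 285: 285/719 × $15,260.45 → $6,048.99
Ending inventory (cost pool remaining) = $9,211.46

COGS = $6,048.99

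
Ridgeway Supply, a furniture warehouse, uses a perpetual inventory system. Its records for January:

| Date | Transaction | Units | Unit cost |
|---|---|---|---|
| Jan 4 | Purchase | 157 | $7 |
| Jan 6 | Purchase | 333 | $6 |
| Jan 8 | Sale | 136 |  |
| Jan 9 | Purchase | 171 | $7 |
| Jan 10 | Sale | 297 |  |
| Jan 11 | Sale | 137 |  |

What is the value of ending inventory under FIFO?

Jan 8, 136 sold [FIFO — oldest first]: 136 @ $7 = $952
Jan 10, 297 sold [FIFO — oldest first]: 21 @ $7 + 276 @ $6 = $1,803
Jan 11, 137 sold [FIFO — oldest first]: 57 @ $6 + 80 @ $7 = $902
Total COGS = $952 + $1,803 + $902 = $3,657
Ending inventory: 91 @ $7 = $637

Ending inventory = $637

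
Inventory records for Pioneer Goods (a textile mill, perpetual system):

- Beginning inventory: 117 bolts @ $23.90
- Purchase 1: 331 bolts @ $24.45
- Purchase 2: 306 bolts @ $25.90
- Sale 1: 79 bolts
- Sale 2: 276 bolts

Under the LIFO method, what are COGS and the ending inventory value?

Sale 1 (79) [LIFO — newest first]: 79 @ $25.90 = $2,046.10
Sale 2 (276) [LIFO — newest first]: 227 @ $25.90 + 49 @ $24.45 = $7,077.35
Total COGS = $2,046.10 + $7,077.35 = $9,123.45
Ending inventory: 117 @ $23.90 + 282 @ $24.45 = $9,691.20

COGS = $9,123.45; ending inventory = $9,691.20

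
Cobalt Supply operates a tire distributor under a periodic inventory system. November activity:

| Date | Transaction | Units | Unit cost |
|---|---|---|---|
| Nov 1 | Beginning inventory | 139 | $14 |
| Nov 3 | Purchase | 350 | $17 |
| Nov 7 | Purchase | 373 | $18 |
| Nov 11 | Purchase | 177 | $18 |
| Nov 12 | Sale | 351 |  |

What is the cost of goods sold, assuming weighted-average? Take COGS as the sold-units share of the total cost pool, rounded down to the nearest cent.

Nov 12, sell 351: 351/1039 × $17,796.00 → $6,011.93
Ending inventory (cost pool remaining) = $11,784.07
Check: goods available $17,796.00 = COGS $6,011.93 + ending $11,784.07

COGS = $6,011.93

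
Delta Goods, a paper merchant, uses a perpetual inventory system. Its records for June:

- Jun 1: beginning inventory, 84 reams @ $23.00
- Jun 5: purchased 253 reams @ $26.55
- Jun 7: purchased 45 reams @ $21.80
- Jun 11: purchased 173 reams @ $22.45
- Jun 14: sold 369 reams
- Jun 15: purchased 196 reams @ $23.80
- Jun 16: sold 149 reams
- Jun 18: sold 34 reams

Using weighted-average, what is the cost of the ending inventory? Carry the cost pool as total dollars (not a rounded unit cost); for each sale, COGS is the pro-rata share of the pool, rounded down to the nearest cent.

After Jun 1: 84 on hand, pool $1,932.00 (≈ $23.0000 each)
After Jun 5: 337 on hand, pool $8,649.15 (≈ $25.6651 each)
After Jun 7: 382 on hand, pool $9,630.15 (≈ $25.2098 each)
After Jun 11: 555 on hand, pool $13,514.00 (≈ $24.3495 each)
Jun 14, sell 369: 369/555 × $13,514.00 → $8,984.98
After Jun 15: 382 on hand, pool $9,193.82 (≈ $24.0676 each)
Jun 16, sell 149: 149/382 × $9,193.82 → $3,586.07
Jun 18, sell 34: 34/233 × $5,607.75 → $818.29
Total COGS = $8,984.98 + $3,586.07 + $818.29 = $13,389.34
Ending inventory (cost pool remaining) = $4,789.46
Check: goods available $18,178.80 = COGS $13,389.34 + ending $4,789.46

Ending inventory = $4,789.46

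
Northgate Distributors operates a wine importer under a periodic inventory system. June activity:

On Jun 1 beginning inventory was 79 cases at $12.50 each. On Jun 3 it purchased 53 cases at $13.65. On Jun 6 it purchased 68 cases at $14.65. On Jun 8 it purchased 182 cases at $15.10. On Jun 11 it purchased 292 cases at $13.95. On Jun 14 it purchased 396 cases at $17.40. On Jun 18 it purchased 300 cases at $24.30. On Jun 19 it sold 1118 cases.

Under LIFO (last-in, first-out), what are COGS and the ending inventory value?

COGS = $20,216.80; ending inventory = $3,492.35

Jun 19, 1118 sold [LIFO — newest first]: 300 @ $24.30 + 396 @ $17.40 + 292 @ $13.95 + 130 @ $15.10 = $20,216.80
Ending inventory: 79 @ $12.50 + 53 @ $13.65 + 68 @ $14.65 + 52 @ $15.10 = $3,492.35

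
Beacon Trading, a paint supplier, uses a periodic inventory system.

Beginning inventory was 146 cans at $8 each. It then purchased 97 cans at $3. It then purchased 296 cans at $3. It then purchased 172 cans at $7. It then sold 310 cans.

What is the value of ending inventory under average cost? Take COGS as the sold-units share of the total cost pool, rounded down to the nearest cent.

Ending inventory = $2,002.75

Sale 1, sell 310: 310/711 × $3,551.00 → $1,548.25
Ending inventory (cost pool remaining) = $2,002.75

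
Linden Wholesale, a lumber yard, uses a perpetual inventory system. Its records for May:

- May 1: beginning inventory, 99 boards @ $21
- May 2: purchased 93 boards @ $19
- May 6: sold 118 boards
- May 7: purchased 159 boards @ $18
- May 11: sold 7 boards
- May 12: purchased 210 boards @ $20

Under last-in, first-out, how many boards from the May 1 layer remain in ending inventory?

74

May 6, 118 sold [LIFO — newest first]: 93 @ $19 + 25 @ $21 = $2,292
May 11, 7 sold [LIFO — newest first]: 7 @ $18 = $126
Total COGS = $2,292 + $126 = $2,418
Ending inventory: 74 @ $21 + 152 @ $18 + 210 @ $20 = $8,490
Check: goods available $10,908 = COGS $2,418 + ending $8,490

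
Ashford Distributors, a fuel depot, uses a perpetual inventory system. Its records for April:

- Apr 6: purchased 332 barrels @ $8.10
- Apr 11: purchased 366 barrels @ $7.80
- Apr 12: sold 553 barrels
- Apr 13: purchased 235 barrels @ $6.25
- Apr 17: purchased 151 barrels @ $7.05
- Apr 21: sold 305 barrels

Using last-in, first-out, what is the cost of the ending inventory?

Apr 12, 553 sold [LIFO — newest first]: 366 @ $7.80 + 187 @ $8.10 = $4,369.50
Apr 21, 305 sold [LIFO — newest first]: 151 @ $7.05 + 154 @ $6.25 = $2,027.05
Total COGS = $4,369.50 + $2,027.05 = $6,396.55
Ending inventory: 145 @ $8.10 + 81 @ $6.25 = $1,680.75
Check: goods available $8,077.30 = COGS $6,396.55 + ending $1,680.75

Ending inventory = $1,680.75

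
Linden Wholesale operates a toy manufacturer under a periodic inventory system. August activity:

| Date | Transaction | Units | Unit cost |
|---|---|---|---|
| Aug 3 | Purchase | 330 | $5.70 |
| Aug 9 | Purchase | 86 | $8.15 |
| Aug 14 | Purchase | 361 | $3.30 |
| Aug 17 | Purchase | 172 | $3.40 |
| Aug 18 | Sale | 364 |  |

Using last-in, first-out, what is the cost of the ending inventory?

Aug 18, 364 sold [LIFO — newest first]: 172 @ $3.40 + 192 @ $3.30 = $1,218.40
Ending inventory: 330 @ $5.70 + 86 @ $8.15 + 169 @ $3.30 = $3,139.60

Ending inventory = $3,139.60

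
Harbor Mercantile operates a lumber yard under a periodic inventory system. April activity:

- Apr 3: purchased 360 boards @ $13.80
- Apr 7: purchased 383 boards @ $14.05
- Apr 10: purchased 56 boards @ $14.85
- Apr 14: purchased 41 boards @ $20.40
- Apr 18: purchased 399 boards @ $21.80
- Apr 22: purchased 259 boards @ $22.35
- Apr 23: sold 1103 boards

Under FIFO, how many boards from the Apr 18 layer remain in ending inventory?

Apr 23, 1103 sold [FIFO — oldest first]: 360 @ $13.80 + 383 @ $14.05 + 56 @ $14.85 + 41 @ $20.40 + 263 @ $21.80 = $17,750.55
Ending inventory: 136 @ $21.80 + 259 @ $22.35 = $8,753.45
Check: goods available $26,504.00 = COGS $17,750.55 + ending $8,753.45

136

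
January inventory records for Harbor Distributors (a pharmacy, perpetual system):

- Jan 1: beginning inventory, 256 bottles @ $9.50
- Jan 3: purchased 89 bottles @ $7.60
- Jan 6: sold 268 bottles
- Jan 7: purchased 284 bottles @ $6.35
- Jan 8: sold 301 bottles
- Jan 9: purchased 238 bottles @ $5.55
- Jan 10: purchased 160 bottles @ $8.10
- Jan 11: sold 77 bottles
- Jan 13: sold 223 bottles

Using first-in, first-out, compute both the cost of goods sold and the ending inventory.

Jan 6, 268 sold [FIFO — oldest first]: 256 @ $9.50 + 12 @ $7.60 = $2,523.20
Jan 8, 301 sold [FIFO — oldest first]: 77 @ $7.60 + 224 @ $6.35 = $2,007.60
Jan 11, 77 sold [FIFO — oldest first]: 60 @ $6.35 + 17 @ $5.55 = $475.35
Jan 13, 223 sold [FIFO — oldest first]: 221 @ $5.55 + 2 @ $8.10 = $1,242.75
Total COGS = $2,523.20 + $2,007.60 + $475.35 + $1,242.75 = $6,248.90
Ending inventory: 158 @ $8.10 = $1,279.80

COGS = $6,248.90; ending inventory = $1,279.80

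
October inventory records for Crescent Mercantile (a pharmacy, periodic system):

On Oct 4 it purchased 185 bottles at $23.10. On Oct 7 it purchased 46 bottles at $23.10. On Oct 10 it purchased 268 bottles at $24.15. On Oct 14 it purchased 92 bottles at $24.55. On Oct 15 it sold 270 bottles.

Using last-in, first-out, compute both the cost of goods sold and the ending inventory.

COGS = $6,557.30; ending inventory = $7,509.60

Oct 15, 270 sold [LIFO — newest first]: 92 @ $24.55 + 178 @ $24.15 = $6,557.30
Ending inventory: 185 @ $23.10 + 46 @ $23.10 + 90 @ $24.15 = $7,509.60
Check: goods available $14,066.90 = COGS $6,557.30 + ending $7,509.60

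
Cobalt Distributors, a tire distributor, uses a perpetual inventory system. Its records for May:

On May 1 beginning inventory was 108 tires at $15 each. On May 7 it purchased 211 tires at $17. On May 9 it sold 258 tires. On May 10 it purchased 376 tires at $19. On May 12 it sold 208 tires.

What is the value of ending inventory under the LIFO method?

Ending inventory = $4,107

May 9, 258 sold [LIFO — newest first]: 211 @ $17 + 47 @ $15 = $4,292
May 12, 208 sold [LIFO — newest first]: 208 @ $19 = $3,952
Total COGS = $4,292 + $3,952 = $8,244
Ending inventory: 61 @ $15 + 168 @ $19 = $4,107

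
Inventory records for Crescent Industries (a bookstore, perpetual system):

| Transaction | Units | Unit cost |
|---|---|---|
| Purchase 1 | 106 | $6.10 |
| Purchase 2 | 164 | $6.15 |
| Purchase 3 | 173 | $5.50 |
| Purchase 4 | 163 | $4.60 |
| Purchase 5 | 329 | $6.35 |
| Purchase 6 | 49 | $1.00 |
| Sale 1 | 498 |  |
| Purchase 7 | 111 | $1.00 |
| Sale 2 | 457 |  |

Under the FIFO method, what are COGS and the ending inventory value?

COGS = $5,465.65; ending inventory = $140.00

Sale 1 (498) [FIFO — oldest first]: 106 @ $6.10 + 164 @ $6.15 + 173 @ $5.50 + 55 @ $4.60 = $2,859.70
Sale 2 (457) [FIFO — oldest first]: 108 @ $4.60 + 329 @ $6.35 + 20 @ $1.00 = $2,605.95
Total COGS = $2,859.70 + $2,605.95 = $5,465.65
Ending inventory: 29 @ $1.00 + 111 @ $1.00 = $140.00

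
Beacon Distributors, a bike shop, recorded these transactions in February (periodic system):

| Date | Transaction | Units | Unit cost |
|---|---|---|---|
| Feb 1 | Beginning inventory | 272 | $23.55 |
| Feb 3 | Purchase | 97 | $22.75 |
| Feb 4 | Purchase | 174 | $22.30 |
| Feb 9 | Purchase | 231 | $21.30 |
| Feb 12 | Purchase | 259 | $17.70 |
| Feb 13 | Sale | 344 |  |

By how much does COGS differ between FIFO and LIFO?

FIFO COGS: 272 @ $23.55 + 72 @ $22.75 = $8,043.60
LIFO COGS: 259 @ $17.70 + 85 @ $21.30 = $6,394.80
Difference = |$8,043.60 − $6,394.80| = $1,648.80

$1,648.80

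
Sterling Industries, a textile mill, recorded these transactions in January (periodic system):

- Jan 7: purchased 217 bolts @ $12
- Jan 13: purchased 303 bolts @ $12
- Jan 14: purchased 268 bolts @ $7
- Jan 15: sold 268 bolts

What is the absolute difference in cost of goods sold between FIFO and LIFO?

FIFO COGS: 217 @ $12 + 51 @ $12 = $3,216
LIFO COGS: 268 @ $7 = $1,876
Difference = |$3,216 − $1,876| = $1,340

$1,340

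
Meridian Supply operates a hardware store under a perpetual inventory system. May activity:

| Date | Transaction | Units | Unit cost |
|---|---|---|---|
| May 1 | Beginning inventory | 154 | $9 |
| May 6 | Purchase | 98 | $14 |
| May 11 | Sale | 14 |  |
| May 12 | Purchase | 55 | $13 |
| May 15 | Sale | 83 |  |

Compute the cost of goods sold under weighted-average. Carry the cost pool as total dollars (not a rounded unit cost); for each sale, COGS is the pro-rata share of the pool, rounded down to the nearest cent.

After May 1: 154 on hand, pool $1,386.00 (≈ $9.0000 each)
After May 6: 252 on hand, pool $2,758.00 (≈ $10.9444 each)
May 11, sell 14: 14/252 × $2,758.00 → $153.22
After May 12: 293 on hand, pool $3,319.78 (≈ $11.3303 each)
May 15, sell 83: 83/293 × $3,319.78 → $940.41
Total COGS = $153.22 + $940.41 = $1,093.63
Ending inventory (cost pool remaining) = $2,379.37

COGS = $1,093.63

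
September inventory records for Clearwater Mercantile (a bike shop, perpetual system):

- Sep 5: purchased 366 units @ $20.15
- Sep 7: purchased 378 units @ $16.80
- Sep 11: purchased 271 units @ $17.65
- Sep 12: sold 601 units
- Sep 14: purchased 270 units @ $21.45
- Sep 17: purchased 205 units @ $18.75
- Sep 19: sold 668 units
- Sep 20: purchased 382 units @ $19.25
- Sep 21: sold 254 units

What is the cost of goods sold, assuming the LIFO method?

COGS = $28,580.05

Sep 12, 601 sold [LIFO — newest first]: 271 @ $17.65 + 330 @ $16.80 = $10,327.15
Sep 19, 668 sold [LIFO — newest first]: 205 @ $18.75 + 270 @ $21.45 + 48 @ $16.80 + 145 @ $20.15 = $13,363.40
Sep 21, 254 sold [LIFO — newest first]: 254 @ $19.25 = $4,889.50
Total COGS = $10,327.15 + $13,363.40 + $4,889.50 = $28,580.05
Ending inventory: 221 @ $20.15 + 128 @ $19.25 = $6,917.15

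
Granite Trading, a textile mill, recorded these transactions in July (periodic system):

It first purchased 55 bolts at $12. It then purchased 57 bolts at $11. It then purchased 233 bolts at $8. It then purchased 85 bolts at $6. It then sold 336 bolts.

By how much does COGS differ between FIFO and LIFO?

FIFO COGS: 55 @ $12 + 57 @ $11 + 224 @ $8 = $3,079
LIFO COGS: 85 @ $6 + 233 @ $8 + 18 @ $11 = $2,572
Difference = |$3,079 − $2,572| = $507

$507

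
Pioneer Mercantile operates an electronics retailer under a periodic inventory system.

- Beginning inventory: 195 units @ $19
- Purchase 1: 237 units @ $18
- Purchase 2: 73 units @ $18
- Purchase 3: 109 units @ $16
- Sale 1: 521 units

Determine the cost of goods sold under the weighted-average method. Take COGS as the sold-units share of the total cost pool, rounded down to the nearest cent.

COGS = $9,358.48

Sale 1, sell 521: 521/614 × $11,029.00 → $9,358.48
Ending inventory (cost pool remaining) = $1,670.52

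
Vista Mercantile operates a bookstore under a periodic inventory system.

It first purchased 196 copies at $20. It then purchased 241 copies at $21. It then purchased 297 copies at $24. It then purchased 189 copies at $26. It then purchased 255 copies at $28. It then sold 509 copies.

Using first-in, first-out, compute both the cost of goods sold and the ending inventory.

COGS = $10,709; ending inventory = $17,454

Sale 1 (509) [FIFO — oldest first]: 196 @ $20 + 241 @ $21 + 72 @ $24 = $10,709
Ending inventory: 225 @ $24 + 189 @ $26 + 255 @ $28 = $17,454
Check: goods available $28,163 = COGS $10,709 + ending $17,454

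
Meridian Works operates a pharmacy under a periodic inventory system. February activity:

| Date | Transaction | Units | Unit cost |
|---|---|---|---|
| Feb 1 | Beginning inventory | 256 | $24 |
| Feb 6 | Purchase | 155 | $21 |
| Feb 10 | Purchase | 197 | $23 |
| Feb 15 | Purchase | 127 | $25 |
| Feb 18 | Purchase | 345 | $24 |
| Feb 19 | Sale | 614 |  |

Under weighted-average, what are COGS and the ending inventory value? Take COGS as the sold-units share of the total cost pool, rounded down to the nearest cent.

Feb 19, sell 614: 614/1080 × $25,385.00 → $14,431.84
Ending inventory (cost pool remaining) = $10,953.16

COGS = $14,431.84; ending inventory = $10,953.16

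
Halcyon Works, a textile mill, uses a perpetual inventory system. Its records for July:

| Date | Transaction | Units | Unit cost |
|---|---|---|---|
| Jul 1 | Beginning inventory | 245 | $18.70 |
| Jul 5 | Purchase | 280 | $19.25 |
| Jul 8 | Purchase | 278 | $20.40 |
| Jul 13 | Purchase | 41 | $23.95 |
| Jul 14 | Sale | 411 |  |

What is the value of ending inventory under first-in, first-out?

Jul 14, 411 sold [FIFO — oldest first]: 245 @ $18.70 + 166 @ $19.25 = $7,777.00
Ending inventory: 114 @ $19.25 + 278 @ $20.40 + 41 @ $23.95 = $8,847.65

Ending inventory = $8,847.65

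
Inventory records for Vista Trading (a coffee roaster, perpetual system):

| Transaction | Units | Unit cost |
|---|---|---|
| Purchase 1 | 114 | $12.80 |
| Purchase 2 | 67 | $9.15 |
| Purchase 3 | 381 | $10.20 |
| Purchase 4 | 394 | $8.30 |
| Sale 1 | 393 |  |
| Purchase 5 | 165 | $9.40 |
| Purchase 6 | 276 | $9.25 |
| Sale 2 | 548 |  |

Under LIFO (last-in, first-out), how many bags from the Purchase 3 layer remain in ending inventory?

275

Sale 1 (393) [LIFO — newest first]: 393 @ $8.30 = $3,261.90
Sale 2 (548) [LIFO — newest first]: 276 @ $9.25 + 165 @ $9.40 + 1 @ $8.30 + 106 @ $10.20 = $5,193.50
Total COGS = $3,261.90 + $5,193.50 = $8,455.40
Ending inventory: 114 @ $12.80 + 67 @ $9.15 + 275 @ $10.20 = $4,877.25
Check: goods available $13,332.65 = COGS $8,455.40 + ending $4,877.25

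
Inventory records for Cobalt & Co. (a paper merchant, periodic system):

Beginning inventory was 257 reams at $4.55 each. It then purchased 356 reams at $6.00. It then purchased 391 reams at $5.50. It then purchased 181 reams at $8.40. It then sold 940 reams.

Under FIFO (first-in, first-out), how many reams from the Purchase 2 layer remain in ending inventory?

64

Sale 1 (940) [FIFO — oldest first]: 257 @ $4.55 + 356 @ $6.00 + 327 @ $5.50 = $5,103.85
Ending inventory: 64 @ $5.50 + 181 @ $8.40 = $1,872.40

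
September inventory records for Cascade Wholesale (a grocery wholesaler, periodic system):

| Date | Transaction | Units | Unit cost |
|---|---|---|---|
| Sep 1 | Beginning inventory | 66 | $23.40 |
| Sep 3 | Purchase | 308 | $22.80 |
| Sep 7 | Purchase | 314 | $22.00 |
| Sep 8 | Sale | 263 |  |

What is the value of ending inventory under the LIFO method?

Sep 8, 263 sold [LIFO — newest first]: 263 @ $22.00 = $5,786.00
Ending inventory: 66 @ $23.40 + 308 @ $22.80 + 51 @ $22.00 = $9,688.80
Check: goods available $15,474.80 = COGS $5,786.00 + ending $9,688.80

Ending inventory = $9,688.80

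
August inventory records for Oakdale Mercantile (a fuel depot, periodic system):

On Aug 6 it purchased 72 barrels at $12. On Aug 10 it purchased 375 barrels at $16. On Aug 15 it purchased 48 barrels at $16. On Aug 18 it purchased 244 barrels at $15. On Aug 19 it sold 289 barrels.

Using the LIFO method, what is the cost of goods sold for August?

COGS = $4,380

Aug 19, 289 sold [LIFO — newest first]: 244 @ $15 + 45 @ $16 = $4,380
Ending inventory: 72 @ $12 + 375 @ $16 + 3 @ $16 = $6,912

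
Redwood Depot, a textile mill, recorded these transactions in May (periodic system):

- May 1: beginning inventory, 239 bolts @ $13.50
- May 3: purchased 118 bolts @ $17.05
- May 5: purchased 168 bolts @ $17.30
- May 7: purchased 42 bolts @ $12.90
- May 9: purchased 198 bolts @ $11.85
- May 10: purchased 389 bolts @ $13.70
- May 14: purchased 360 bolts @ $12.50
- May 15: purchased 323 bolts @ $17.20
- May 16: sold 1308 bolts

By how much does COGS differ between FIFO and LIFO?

$65.80

FIFO COGS: 239 @ $13.50 + 118 @ $17.05 + 168 @ $17.30 + 42 @ $12.90 + 198 @ $11.85 + 389 @ $13.70 + 154 @ $12.50 = $18,287.20
LIFO COGS: 323 @ $17.20 + 360 @ $12.50 + 389 @ $13.70 + 198 @ $11.85 + 38 @ $12.90 = $18,221.40
Difference = |$18,287.20 − $18,221.40| = $65.80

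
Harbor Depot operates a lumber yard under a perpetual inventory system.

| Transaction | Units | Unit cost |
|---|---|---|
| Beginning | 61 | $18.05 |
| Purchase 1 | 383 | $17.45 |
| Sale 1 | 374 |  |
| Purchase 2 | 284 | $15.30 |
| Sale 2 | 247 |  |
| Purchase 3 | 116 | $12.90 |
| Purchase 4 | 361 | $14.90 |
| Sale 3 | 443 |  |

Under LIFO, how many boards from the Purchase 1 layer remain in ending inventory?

9

Sale 1 (374) [LIFO — newest first]: 374 @ $17.45 = $6,526.30
Sale 2 (247) [LIFO — newest first]: 247 @ $15.30 = $3,779.10
Sale 3 (443) [LIFO — newest first]: 361 @ $14.90 + 82 @ $12.90 = $6,436.70
Total COGS = $6,526.30 + $3,779.10 + $6,436.70 = $16,742.10
Ending inventory: 61 @ $18.05 + 9 @ $17.45 + 37 @ $15.30 + 34 @ $12.90 = $2,262.80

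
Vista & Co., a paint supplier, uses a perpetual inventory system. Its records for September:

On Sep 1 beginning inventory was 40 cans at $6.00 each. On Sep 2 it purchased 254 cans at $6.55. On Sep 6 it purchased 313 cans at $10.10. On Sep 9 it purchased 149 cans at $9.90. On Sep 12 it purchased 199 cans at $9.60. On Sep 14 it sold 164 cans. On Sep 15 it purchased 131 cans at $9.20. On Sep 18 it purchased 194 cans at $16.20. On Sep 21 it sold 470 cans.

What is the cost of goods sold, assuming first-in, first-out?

Sep 14, 164 sold [FIFO — oldest first]: 40 @ $6.00 + 124 @ $6.55 = $1,052.20
Sep 21, 470 sold [FIFO — oldest first]: 130 @ $6.55 + 313 @ $10.10 + 27 @ $9.90 = $4,280.10
Total COGS = $1,052.20 + $4,280.10 = $5,332.30
Ending inventory: 122 @ $9.90 + 199 @ $9.60 + 131 @ $9.20 + 194 @ $16.20 = $7,466.20
Check: goods available $12,798.50 = COGS $5,332.30 + ending $7,466.20

COGS = $5,332.30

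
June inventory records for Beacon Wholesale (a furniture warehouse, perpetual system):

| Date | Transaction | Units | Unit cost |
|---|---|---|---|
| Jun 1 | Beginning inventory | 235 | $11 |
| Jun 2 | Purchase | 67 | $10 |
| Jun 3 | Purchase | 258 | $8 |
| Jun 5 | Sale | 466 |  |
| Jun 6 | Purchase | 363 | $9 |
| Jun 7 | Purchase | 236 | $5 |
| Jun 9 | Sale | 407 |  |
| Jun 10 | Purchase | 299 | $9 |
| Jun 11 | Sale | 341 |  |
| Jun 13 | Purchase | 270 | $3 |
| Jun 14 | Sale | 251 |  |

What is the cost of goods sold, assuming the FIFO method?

Jun 5, 466 sold [FIFO — oldest first]: 235 @ $11 + 67 @ $10 + 164 @ $8 = $4,567
Jun 9, 407 sold [FIFO — oldest first]: 94 @ $8 + 313 @ $9 = $3,569
Jun 11, 341 sold [FIFO — oldest first]: 50 @ $9 + 236 @ $5 + 55 @ $9 = $2,125
Jun 14, 251 sold [FIFO — oldest first]: 244 @ $9 + 7 @ $3 = $2,217
Total COGS = $4,567 + $3,569 + $2,125 + $2,217 = $12,478
Ending inventory: 263 @ $3 = $789

COGS = $12,478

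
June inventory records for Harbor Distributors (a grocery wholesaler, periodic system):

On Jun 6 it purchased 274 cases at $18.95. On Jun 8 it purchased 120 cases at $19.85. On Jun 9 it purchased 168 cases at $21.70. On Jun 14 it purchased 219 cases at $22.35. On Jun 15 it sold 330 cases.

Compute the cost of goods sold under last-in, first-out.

Jun 15, 330 sold [LIFO — newest first]: 219 @ $22.35 + 111 @ $21.70 = $7,303.35
Ending inventory: 274 @ $18.95 + 120 @ $19.85 + 57 @ $21.70 = $8,811.20

COGS = $7,303.35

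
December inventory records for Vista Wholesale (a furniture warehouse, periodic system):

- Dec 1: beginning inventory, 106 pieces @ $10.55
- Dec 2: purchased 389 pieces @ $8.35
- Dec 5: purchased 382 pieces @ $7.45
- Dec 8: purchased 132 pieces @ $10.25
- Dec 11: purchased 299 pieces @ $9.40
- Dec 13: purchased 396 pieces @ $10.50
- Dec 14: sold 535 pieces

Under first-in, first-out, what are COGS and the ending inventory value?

Dec 14, 535 sold [FIFO — oldest first]: 106 @ $10.55 + 389 @ $8.35 + 40 @ $7.45 = $4,664.45
Ending inventory: 342 @ $7.45 + 132 @ $10.25 + 299 @ $9.40 + 396 @ $10.50 = $10,869.50

COGS = $4,664.45; ending inventory = $10,869.50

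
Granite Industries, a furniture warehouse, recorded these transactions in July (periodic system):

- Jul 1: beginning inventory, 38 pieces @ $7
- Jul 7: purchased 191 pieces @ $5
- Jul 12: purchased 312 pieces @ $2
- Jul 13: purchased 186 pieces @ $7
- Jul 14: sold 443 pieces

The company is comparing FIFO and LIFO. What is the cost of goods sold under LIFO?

FIFO COGS: 38 @ $7 + 191 @ $5 + 214 @ $2 = $1,649
LIFO COGS: 186 @ $7 + 257 @ $2 = $1,816

COGS = $1,816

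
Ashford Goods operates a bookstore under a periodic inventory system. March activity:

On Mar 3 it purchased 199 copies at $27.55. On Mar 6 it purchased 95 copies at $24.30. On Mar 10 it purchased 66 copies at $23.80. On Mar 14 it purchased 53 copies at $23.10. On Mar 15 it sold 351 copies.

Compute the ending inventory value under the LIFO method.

Mar 15, 351 sold [LIFO — newest first]: 53 @ $23.10 + 66 @ $23.80 + 95 @ $24.30 + 137 @ $27.55 = $8,877.95
Ending inventory: 62 @ $27.55 = $1,708.10

Ending inventory = $1,708.10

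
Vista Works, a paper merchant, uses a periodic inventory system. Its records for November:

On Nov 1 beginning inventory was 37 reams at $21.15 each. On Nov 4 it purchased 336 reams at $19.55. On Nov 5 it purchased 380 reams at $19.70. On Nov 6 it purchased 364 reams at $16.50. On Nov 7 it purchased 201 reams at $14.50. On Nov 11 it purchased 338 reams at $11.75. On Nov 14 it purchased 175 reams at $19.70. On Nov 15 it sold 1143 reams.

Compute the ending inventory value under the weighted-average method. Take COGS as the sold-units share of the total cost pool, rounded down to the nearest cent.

Ending inventory = $11,714.74

Nov 15, sell 1143: 1143/1831 × $31,176.85 → $19,462.11
Ending inventory (cost pool remaining) = $11,714.74
Check: goods available $31,176.85 = COGS $19,462.11 + ending $11,714.74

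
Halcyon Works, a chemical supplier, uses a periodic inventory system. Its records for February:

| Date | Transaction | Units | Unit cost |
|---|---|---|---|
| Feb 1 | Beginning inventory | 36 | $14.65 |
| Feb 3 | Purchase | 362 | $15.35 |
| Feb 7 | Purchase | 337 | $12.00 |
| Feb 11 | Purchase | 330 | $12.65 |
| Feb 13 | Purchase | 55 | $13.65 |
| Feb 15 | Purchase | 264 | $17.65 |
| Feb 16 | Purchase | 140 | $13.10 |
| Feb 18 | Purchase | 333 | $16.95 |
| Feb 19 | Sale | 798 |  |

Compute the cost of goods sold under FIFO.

Feb 19, 798 sold [FIFO — oldest first]: 36 @ $14.65 + 362 @ $15.35 + 337 @ $12.00 + 63 @ $12.65 = $10,925.05
Ending inventory: 267 @ $12.65 + 55 @ $13.65 + 264 @ $17.65 + 140 @ $13.10 + 333 @ $16.95 = $16,266.25
Check: goods available $27,191.30 = COGS $10,925.05 + ending $16,266.25

COGS = $10,925.05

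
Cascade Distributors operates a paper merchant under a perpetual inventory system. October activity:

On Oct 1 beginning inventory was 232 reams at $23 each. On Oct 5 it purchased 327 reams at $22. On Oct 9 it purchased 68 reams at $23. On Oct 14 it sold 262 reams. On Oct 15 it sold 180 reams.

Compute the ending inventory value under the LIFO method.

Ending inventory = $4,255

Oct 14, 262 sold [LIFO — newest first]: 68 @ $23 + 194 @ $22 = $5,832
Oct 15, 180 sold [LIFO — newest first]: 133 @ $22 + 47 @ $23 = $4,007
Total COGS = $5,832 + $4,007 = $9,839
Ending inventory: 185 @ $23 = $4,255
Check: goods available $14,094 = COGS $9,839 + ending $4,255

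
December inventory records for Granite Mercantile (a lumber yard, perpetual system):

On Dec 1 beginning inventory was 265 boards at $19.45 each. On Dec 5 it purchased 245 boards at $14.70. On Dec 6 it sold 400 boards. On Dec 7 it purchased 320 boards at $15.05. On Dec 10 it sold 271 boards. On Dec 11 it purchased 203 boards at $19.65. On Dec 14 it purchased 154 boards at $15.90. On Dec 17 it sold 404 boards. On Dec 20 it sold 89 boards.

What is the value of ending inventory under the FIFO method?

Dec 6, 400 sold [FIFO — oldest first]: 265 @ $19.45 + 135 @ $14.70 = $7,138.75
Dec 10, 271 sold [FIFO — oldest first]: 110 @ $14.70 + 161 @ $15.05 = $4,040.05
Dec 17, 404 sold [FIFO — oldest first]: 159 @ $15.05 + 203 @ $19.65 + 42 @ $15.90 = $7,049.70
Dec 20, 89 sold [FIFO — oldest first]: 89 @ $15.90 = $1,415.10
Total COGS = $7,138.75 + $4,040.05 + $7,049.70 + $1,415.10 = $19,643.60
Ending inventory: 23 @ $15.90 = $365.70

Ending inventory = $365.70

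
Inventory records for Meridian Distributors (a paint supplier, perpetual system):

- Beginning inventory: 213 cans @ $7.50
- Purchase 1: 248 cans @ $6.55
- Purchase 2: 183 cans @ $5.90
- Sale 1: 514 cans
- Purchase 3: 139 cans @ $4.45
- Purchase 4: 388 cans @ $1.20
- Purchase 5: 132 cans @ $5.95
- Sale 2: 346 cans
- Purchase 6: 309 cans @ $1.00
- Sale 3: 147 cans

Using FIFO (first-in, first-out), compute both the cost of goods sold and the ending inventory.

Sale 1 (514) [FIFO — oldest first]: 213 @ $7.50 + 248 @ $6.55 + 53 @ $5.90 = $3,534.60
Sale 2 (346) [FIFO — oldest first]: 130 @ $5.90 + 139 @ $4.45 + 77 @ $1.20 = $1,477.95
Sale 3 (147) [FIFO — oldest first]: 147 @ $1.20 = $176.40
Total COGS = $3,534.60 + $1,477.95 + $176.40 = $5,188.95
Ending inventory: 164 @ $1.20 + 132 @ $5.95 + 309 @ $1.00 = $1,291.20
Check: goods available $6,480.15 = COGS $5,188.95 + ending $1,291.20

COGS = $5,188.95; ending inventory = $1,291.20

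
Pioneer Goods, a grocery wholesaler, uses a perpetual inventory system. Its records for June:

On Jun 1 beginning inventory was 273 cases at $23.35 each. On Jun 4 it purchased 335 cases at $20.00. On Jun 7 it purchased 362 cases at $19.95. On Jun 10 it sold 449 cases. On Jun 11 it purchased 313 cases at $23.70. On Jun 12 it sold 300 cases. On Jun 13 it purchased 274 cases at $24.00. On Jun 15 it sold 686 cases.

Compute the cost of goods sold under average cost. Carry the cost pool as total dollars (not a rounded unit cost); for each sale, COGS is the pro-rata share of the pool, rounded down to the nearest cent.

COGS = $31,526.55

After Jun 1: 273 on hand, pool $6,374.55 (≈ $23.3500 each)
After Jun 4: 608 on hand, pool $13,074.55 (≈ $21.5042 each)
After Jun 7: 970 on hand, pool $20,296.45 (≈ $20.9242 each)
Jun 10, sell 449: 449/970 × $20,296.45 → $9,394.95
After Jun 11: 834 on hand, pool $18,319.60 (≈ $21.9659 each)
Jun 12, sell 300: 300/834 × $18,319.60 → $6,589.78
After Jun 13: 808 on hand, pool $18,305.82 (≈ $22.6557 each)
Jun 15, sell 686: 686/808 × $18,305.82 → $15,541.82
Total COGS = $9,394.95 + $6,589.78 + $15,541.82 = $31,526.55
Ending inventory (cost pool remaining) = $2,764.00
Check: goods available $34,290.55 = COGS $31,526.55 + ending $2,764.00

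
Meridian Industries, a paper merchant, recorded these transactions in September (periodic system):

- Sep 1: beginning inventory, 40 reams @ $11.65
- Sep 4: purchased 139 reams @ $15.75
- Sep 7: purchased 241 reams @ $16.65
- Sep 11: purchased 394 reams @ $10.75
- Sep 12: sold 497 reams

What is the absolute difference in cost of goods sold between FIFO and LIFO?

$1,545.20

FIFO COGS: 40 @ $11.65 + 139 @ $15.75 + 241 @ $16.65 + 77 @ $10.75 = $7,495.65
LIFO COGS: 394 @ $10.75 + 103 @ $16.65 = $5,950.45
Difference = |$7,495.65 − $5,950.45| = $1,545.20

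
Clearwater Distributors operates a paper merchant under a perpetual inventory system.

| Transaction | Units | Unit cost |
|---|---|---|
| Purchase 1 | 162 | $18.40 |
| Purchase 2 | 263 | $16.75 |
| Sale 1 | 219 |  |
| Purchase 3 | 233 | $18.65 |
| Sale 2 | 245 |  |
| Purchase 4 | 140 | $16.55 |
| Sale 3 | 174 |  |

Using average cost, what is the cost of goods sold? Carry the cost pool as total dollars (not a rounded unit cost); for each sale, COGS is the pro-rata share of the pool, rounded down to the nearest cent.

After Purchase 1: 162 on hand, pool $2,980.80 (≈ $18.4000 each)
After Purchase 2: 425 on hand, pool $7,386.05 (≈ $17.3789 each)
Sale 1, sell 219: 219/425 × $7,386.05 → $3,805.98
After Purchase 3: 439 on hand, pool $7,925.52 (≈ $18.0536 each)
Sale 2, sell 245: 245/439 × $7,925.52 → $4,423.12
After Purchase 4: 334 on hand, pool $5,819.40 (≈ $17.4234 each)
Sale 3, sell 174: 174/334 × $5,819.40 → $3,031.66
Total COGS = $3,805.98 + $4,423.12 + $3,031.66 = $11,260.76
Ending inventory (cost pool remaining) = $2,787.74
Check: goods available $14,048.50 = COGS $11,260.76 + ending $2,787.74

COGS = $11,260.76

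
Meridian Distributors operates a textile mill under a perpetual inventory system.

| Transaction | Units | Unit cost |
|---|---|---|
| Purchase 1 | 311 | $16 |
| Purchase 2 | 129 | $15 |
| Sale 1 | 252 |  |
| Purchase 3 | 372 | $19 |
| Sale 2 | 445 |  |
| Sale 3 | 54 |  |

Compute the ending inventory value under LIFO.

Sale 1 (252) [LIFO — newest first]: 129 @ $15 + 123 @ $16 = $3,903
Sale 2 (445) [LIFO — newest first]: 372 @ $19 + 73 @ $16 = $8,236
Sale 3 (54) [LIFO — newest first]: 54 @ $16 = $864
Total COGS = $3,903 + $8,236 + $864 = $13,003
Ending inventory: 61 @ $16 = $976

Ending inventory = $976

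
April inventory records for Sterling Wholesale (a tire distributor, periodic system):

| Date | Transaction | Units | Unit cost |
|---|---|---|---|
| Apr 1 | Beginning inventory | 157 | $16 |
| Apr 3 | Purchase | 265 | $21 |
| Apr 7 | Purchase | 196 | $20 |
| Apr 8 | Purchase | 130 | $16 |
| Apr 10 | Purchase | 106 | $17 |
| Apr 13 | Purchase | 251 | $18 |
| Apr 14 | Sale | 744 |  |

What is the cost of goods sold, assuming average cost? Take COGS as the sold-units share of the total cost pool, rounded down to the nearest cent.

COGS = $13,733.36

Apr 14, sell 744: 744/1105 × $20,397.00 → $13,733.36
Ending inventory (cost pool remaining) = $6,663.64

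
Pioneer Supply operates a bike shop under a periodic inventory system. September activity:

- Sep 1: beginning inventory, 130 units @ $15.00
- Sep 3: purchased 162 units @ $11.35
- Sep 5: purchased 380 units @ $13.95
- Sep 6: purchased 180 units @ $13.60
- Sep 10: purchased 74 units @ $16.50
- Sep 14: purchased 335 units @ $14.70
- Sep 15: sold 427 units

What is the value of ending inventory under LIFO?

Sep 15, 427 sold [LIFO — newest first]: 335 @ $14.70 + 74 @ $16.50 + 18 @ $13.60 = $6,390.30
Ending inventory: 130 @ $15.00 + 162 @ $11.35 + 380 @ $13.95 + 162 @ $13.60 = $11,292.90

Ending inventory = $11,292.90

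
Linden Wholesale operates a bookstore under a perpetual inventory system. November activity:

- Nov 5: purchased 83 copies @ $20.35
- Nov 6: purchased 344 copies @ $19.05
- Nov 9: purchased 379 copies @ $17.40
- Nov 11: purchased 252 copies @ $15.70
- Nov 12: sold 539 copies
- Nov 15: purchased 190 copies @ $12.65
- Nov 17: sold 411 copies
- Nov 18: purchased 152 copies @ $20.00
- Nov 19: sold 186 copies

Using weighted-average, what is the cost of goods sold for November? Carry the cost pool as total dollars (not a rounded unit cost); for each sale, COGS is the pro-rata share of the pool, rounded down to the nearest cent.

After Nov 5: 83 on hand, pool $1,689.05 (≈ $20.3500 each)
After Nov 6: 427 on hand, pool $8,242.25 (≈ $19.3027 each)
After Nov 9: 806 on hand, pool $14,836.85 (≈ $18.4080 each)
After Nov 11: 1058 on hand, pool $18,793.25 (≈ $17.7630 each)
Nov 12, sell 539: 539/1058 × $18,793.25 → $9,574.25
After Nov 15: 709 on hand, pool $11,622.50 (≈ $16.3928 each)
Nov 17, sell 411: 411/709 × $11,622.50 → $6,737.44
After Nov 18: 450 on hand, pool $7,925.06 (≈ $17.6112 each)
Nov 19, sell 186: 186/450 × $7,925.06 → $3,275.69
Total COGS = $9,574.25 + $6,737.44 + $3,275.69 = $19,587.38
Ending inventory (cost pool remaining) = $4,649.37

COGS = $19,587.38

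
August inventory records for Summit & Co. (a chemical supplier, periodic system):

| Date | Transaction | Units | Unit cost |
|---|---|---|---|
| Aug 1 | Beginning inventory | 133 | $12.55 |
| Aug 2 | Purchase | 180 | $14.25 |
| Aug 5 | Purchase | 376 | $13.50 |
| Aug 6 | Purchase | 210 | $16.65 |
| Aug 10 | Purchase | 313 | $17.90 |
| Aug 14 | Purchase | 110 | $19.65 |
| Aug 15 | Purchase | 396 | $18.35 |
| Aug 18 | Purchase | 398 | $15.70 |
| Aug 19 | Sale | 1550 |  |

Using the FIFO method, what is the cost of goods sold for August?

Aug 19, 1550 sold [FIFO — oldest first]: 133 @ $12.55 + 180 @ $14.25 + 376 @ $13.50 + 210 @ $16.65 + 313 @ $17.90 + 110 @ $19.65 + 228 @ $18.35 = $24,754.65
Ending inventory: 168 @ $18.35 + 398 @ $15.70 = $9,331.40

COGS = $24,754.65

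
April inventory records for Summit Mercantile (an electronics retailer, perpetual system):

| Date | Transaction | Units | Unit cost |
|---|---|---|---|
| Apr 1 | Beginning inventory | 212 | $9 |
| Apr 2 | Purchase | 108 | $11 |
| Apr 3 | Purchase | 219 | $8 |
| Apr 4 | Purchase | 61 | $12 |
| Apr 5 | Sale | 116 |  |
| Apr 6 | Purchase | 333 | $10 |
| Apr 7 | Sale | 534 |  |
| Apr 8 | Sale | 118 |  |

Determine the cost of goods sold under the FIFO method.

Apr 5, 116 sold [FIFO — oldest first]: 116 @ $9 = $1,044
Apr 7, 534 sold [FIFO — oldest first]: 96 @ $9 + 108 @ $11 + 219 @ $8 + 61 @ $12 + 50 @ $10 = $5,036
Apr 8, 118 sold [FIFO — oldest first]: 118 @ $10 = $1,180
Total COGS = $1,044 + $5,036 + $1,180 = $7,260
Ending inventory: 165 @ $10 = $1,650

COGS = $7,260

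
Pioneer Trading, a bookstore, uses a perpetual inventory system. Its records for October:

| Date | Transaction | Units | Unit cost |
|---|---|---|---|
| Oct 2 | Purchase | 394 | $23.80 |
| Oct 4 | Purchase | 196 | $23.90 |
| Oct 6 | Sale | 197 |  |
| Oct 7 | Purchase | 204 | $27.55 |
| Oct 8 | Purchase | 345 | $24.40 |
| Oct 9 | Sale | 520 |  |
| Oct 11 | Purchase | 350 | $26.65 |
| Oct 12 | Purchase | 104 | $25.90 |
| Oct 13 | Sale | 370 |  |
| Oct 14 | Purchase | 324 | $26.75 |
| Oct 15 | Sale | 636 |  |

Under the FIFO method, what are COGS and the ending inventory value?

COGS = $43,598.40; ending inventory = $5,189.50

Oct 6, 197 sold [FIFO — oldest first]: 197 @ $23.80 = $4,688.60
Oct 9, 520 sold [FIFO — oldest first]: 197 @ $23.80 + 196 @ $23.90 + 127 @ $27.55 = $12,871.85
Oct 13, 370 sold [FIFO — oldest first]: 77 @ $27.55 + 293 @ $24.40 = $9,270.55
Oct 15, 636 sold [FIFO — oldest first]: 52 @ $24.40 + 350 @ $26.65 + 104 @ $25.90 + 130 @ $26.75 = $16,767.40
Total COGS = $4,688.60 + $12,871.85 + $9,270.55 + $16,767.40 = $43,598.40
Ending inventory: 194 @ $26.75 = $5,189.50
Check: goods available $48,787.90 = COGS $43,598.40 + ending $5,189.50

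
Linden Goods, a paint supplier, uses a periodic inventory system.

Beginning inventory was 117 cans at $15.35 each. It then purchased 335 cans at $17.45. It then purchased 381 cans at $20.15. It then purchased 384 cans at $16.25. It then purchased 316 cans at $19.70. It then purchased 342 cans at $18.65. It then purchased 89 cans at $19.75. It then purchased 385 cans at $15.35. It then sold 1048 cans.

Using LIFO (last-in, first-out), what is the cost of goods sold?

COGS = $18,616.20

Sale 1 (1048) [LIFO — newest first]: 385 @ $15.35 + 89 @ $19.75 + 342 @ $18.65 + 232 @ $19.70 = $18,616.20
Ending inventory: 117 @ $15.35 + 335 @ $17.45 + 381 @ $20.15 + 384 @ $16.25 + 84 @ $19.70 = $23,213.65
Check: goods available $41,829.85 = COGS $18,616.20 + ending $23,213.65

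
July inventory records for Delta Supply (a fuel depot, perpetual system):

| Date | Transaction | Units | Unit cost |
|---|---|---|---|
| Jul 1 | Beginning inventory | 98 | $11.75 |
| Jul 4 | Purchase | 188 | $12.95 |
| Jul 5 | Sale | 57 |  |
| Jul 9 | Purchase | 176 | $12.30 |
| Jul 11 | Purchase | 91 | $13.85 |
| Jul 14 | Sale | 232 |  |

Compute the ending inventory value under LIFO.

Jul 5, 57 sold [LIFO — newest first]: 57 @ $12.95 = $738.15
Jul 14, 232 sold [LIFO — newest first]: 91 @ $13.85 + 141 @ $12.30 = $2,994.65
Total COGS = $738.15 + $2,994.65 = $3,732.80
Ending inventory: 98 @ $11.75 + 131 @ $12.95 + 35 @ $12.30 = $3,278.45
Check: goods available $7,011.25 = COGS $3,732.80 + ending $3,278.45

Ending inventory = $3,278.45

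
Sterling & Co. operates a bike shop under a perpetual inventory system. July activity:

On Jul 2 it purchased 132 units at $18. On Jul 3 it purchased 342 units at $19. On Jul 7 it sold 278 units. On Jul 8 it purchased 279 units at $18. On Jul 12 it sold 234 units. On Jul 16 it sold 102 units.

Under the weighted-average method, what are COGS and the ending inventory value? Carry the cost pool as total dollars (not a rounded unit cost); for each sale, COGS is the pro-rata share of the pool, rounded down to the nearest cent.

COGS = $11,352.61; ending inventory = $2,543.39

After Jul 2: 132 on hand, pool $2,376.00 (≈ $18.0000 each)
After Jul 3: 474 on hand, pool $8,874.00 (≈ $18.7215 each)
Jul 7, sell 278: 278/474 × $8,874.00 → $5,204.58
After Jul 8: 475 on hand, pool $8,691.42 (≈ $18.2977 each)
Jul 12, sell 234: 234/475 × $8,691.42 → $4,281.66
Jul 16, sell 102: 102/241 × $4,409.76 → $1,866.37
Total COGS = $5,204.58 + $4,281.66 + $1,866.37 = $11,352.61
Ending inventory (cost pool remaining) = $2,543.39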